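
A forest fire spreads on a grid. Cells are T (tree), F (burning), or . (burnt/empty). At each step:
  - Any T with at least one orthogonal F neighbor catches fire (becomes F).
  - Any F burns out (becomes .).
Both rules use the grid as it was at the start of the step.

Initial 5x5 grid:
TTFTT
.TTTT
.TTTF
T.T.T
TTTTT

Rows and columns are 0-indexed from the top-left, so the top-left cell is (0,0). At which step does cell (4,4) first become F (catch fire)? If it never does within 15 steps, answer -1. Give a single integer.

Step 1: cell (4,4)='T' (+6 fires, +2 burnt)
Step 2: cell (4,4)='F' (+6 fires, +6 burnt)
  -> target ignites at step 2
Step 3: cell (4,4)='.' (+3 fires, +6 burnt)
Step 4: cell (4,4)='.' (+1 fires, +3 burnt)
Step 5: cell (4,4)='.' (+1 fires, +1 burnt)
Step 6: cell (4,4)='.' (+1 fires, +1 burnt)
Step 7: cell (4,4)='.' (+1 fires, +1 burnt)
Step 8: cell (4,4)='.' (+0 fires, +1 burnt)
  fire out at step 8

2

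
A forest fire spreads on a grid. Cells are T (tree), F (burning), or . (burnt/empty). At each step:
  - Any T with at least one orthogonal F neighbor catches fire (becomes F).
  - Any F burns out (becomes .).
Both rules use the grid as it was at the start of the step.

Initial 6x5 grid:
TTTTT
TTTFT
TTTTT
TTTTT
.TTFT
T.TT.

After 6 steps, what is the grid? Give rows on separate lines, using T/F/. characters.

Step 1: 8 trees catch fire, 2 burn out
  TTTFT
  TTF.F
  TTTFT
  TTTFT
  .TF.F
  T.TF.
Step 2: 9 trees catch fire, 8 burn out
  TTF.F
  TF...
  TTF.F
  TTF.F
  .F...
  T.F..
Step 3: 4 trees catch fire, 9 burn out
  TF...
  F....
  TF...
  TF...
  .....
  T....
Step 4: 3 trees catch fire, 4 burn out
  F....
  .....
  F....
  F....
  .....
  T....
Step 5: 0 trees catch fire, 3 burn out
  .....
  .....
  .....
  .....
  .....
  T....
Step 6: 0 trees catch fire, 0 burn out
  .....
  .....
  .....
  .....
  .....
  T....

.....
.....
.....
.....
.....
T....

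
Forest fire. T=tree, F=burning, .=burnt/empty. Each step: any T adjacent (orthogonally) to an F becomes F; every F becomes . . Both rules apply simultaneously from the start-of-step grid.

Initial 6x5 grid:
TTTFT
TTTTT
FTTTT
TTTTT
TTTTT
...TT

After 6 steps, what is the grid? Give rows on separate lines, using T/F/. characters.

Step 1: 6 trees catch fire, 2 burn out
  TTF.F
  FTTFT
  .FTTT
  FTTTT
  TTTTT
  ...TT
Step 2: 9 trees catch fire, 6 burn out
  FF...
  .FF.F
  ..FFT
  .FTTT
  FTTTT
  ...TT
Step 3: 4 trees catch fire, 9 burn out
  .....
  .....
  ....F
  ..FFT
  .FTTT
  ...TT
Step 4: 3 trees catch fire, 4 burn out
  .....
  .....
  .....
  ....F
  ..FFT
  ...TT
Step 5: 2 trees catch fire, 3 burn out
  .....
  .....
  .....
  .....
  ....F
  ...FT
Step 6: 1 trees catch fire, 2 burn out
  .....
  .....
  .....
  .....
  .....
  ....F

.....
.....
.....
.....
.....
....F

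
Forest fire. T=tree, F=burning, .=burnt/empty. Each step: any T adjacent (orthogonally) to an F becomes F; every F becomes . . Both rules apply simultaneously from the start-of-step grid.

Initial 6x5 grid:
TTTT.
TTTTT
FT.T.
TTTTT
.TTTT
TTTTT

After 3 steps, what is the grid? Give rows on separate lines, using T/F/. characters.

Step 1: 3 trees catch fire, 1 burn out
  TTTT.
  FTTTT
  .F.T.
  FTTTT
  .TTTT
  TTTTT
Step 2: 3 trees catch fire, 3 burn out
  FTTT.
  .FTTT
  ...T.
  .FTTT
  .TTTT
  TTTTT
Step 3: 4 trees catch fire, 3 burn out
  .FTT.
  ..FTT
  ...T.
  ..FTT
  .FTTT
  TTTTT

.FTT.
..FTT
...T.
..FTT
.FTTT
TTTTT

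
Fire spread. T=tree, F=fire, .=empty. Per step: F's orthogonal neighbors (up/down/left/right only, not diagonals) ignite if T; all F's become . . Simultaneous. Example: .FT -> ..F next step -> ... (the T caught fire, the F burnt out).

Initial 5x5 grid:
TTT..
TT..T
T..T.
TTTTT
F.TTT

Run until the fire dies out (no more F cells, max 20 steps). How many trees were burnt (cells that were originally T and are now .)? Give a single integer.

Answer: 15

Derivation:
Step 1: +1 fires, +1 burnt (F count now 1)
Step 2: +2 fires, +1 burnt (F count now 2)
Step 3: +2 fires, +2 burnt (F count now 2)
Step 4: +4 fires, +2 burnt (F count now 4)
Step 5: +4 fires, +4 burnt (F count now 4)
Step 6: +2 fires, +4 burnt (F count now 2)
Step 7: +0 fires, +2 burnt (F count now 0)
Fire out after step 7
Initially T: 16, now '.': 24
Total burnt (originally-T cells now '.'): 15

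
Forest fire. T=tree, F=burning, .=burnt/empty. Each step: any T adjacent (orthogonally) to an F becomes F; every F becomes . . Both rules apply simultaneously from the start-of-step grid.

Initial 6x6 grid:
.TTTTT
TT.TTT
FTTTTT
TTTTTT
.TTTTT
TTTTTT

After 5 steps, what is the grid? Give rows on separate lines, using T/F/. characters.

Step 1: 3 trees catch fire, 1 burn out
  .TTTTT
  FT.TTT
  .FTTTT
  FTTTTT
  .TTTTT
  TTTTTT
Step 2: 3 trees catch fire, 3 burn out
  .TTTTT
  .F.TTT
  ..FTTT
  .FTTTT
  .TTTTT
  TTTTTT
Step 3: 4 trees catch fire, 3 burn out
  .FTTTT
  ...TTT
  ...FTT
  ..FTTT
  .FTTTT
  TTTTTT
Step 4: 6 trees catch fire, 4 burn out
  ..FTTT
  ...FTT
  ....FT
  ...FTT
  ..FTTT
  TFTTTT
Step 5: 7 trees catch fire, 6 burn out
  ...FTT
  ....FT
  .....F
  ....FT
  ...FTT
  F.FTTT

...FTT
....FT
.....F
....FT
...FTT
F.FTTT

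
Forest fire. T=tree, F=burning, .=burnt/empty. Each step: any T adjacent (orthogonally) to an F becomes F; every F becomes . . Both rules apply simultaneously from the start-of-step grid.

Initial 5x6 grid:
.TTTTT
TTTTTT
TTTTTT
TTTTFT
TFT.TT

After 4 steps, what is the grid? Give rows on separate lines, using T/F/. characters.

Step 1: 7 trees catch fire, 2 burn out
  .TTTTT
  TTTTTT
  TTTTFT
  TFTF.F
  F.F.FT
Step 2: 7 trees catch fire, 7 burn out
  .TTTTT
  TTTTFT
  TFTF.F
  F.F...
  .....F
Step 3: 6 trees catch fire, 7 burn out
  .TTTFT
  TFTF.F
  F.F...
  ......
  ......
Step 4: 5 trees catch fire, 6 burn out
  .FTF.F
  F.F...
  ......
  ......
  ......

.FTF.F
F.F...
......
......
......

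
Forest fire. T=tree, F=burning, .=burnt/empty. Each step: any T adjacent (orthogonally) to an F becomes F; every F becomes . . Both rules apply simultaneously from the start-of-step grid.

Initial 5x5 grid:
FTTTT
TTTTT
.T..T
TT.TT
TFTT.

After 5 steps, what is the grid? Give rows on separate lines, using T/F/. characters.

Step 1: 5 trees catch fire, 2 burn out
  .FTTT
  FTTTT
  .T..T
  TF.TT
  F.FT.
Step 2: 5 trees catch fire, 5 burn out
  ..FTT
  .FTTT
  .F..T
  F..TT
  ...F.
Step 3: 3 trees catch fire, 5 burn out
  ...FT
  ..FTT
  ....T
  ...FT
  .....
Step 4: 3 trees catch fire, 3 burn out
  ....F
  ...FT
  ....T
  ....F
  .....
Step 5: 2 trees catch fire, 3 burn out
  .....
  ....F
  ....F
  .....
  .....

.....
....F
....F
.....
.....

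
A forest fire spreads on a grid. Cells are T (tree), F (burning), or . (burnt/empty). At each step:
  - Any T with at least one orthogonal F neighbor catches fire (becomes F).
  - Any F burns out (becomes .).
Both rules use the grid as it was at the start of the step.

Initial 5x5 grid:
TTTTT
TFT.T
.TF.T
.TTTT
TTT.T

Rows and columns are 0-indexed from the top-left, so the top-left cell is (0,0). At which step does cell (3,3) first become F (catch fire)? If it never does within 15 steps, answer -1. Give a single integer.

Step 1: cell (3,3)='T' (+5 fires, +2 burnt)
Step 2: cell (3,3)='F' (+5 fires, +5 burnt)
  -> target ignites at step 2
Step 3: cell (3,3)='.' (+3 fires, +5 burnt)
Step 4: cell (3,3)='.' (+4 fires, +3 burnt)
Step 5: cell (3,3)='.' (+1 fires, +4 burnt)
Step 6: cell (3,3)='.' (+0 fires, +1 burnt)
  fire out at step 6

2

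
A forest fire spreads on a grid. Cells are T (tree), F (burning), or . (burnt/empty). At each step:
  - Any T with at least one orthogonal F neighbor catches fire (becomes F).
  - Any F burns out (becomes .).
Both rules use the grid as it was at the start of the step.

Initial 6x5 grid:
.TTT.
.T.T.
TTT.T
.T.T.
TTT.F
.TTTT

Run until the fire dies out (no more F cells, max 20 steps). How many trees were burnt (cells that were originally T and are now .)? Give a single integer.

Answer: 16

Derivation:
Step 1: +1 fires, +1 burnt (F count now 1)
Step 2: +1 fires, +1 burnt (F count now 1)
Step 3: +1 fires, +1 burnt (F count now 1)
Step 4: +2 fires, +1 burnt (F count now 2)
Step 5: +1 fires, +2 burnt (F count now 1)
Step 6: +2 fires, +1 burnt (F count now 2)
Step 7: +1 fires, +2 burnt (F count now 1)
Step 8: +3 fires, +1 burnt (F count now 3)
Step 9: +1 fires, +3 burnt (F count now 1)
Step 10: +1 fires, +1 burnt (F count now 1)
Step 11: +1 fires, +1 burnt (F count now 1)
Step 12: +1 fires, +1 burnt (F count now 1)
Step 13: +0 fires, +1 burnt (F count now 0)
Fire out after step 13
Initially T: 18, now '.': 28
Total burnt (originally-T cells now '.'): 16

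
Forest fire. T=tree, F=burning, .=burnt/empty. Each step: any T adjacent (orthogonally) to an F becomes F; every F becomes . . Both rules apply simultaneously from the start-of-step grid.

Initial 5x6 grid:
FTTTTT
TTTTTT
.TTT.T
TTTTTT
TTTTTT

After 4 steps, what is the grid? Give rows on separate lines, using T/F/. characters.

Step 1: 2 trees catch fire, 1 burn out
  .FTTTT
  FTTTTT
  .TTT.T
  TTTTTT
  TTTTTT
Step 2: 2 trees catch fire, 2 burn out
  ..FTTT
  .FTTTT
  .TTT.T
  TTTTTT
  TTTTTT
Step 3: 3 trees catch fire, 2 burn out
  ...FTT
  ..FTTT
  .FTT.T
  TTTTTT
  TTTTTT
Step 4: 4 trees catch fire, 3 burn out
  ....FT
  ...FTT
  ..FT.T
  TFTTTT
  TTTTTT

....FT
...FTT
..FT.T
TFTTTT
TTTTTT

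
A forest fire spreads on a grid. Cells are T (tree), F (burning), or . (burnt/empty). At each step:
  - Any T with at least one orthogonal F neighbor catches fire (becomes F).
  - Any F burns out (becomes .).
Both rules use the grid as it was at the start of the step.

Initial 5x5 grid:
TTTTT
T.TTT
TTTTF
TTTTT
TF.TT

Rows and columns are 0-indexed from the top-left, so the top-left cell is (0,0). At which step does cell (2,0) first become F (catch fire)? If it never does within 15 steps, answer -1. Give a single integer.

Step 1: cell (2,0)='T' (+5 fires, +2 burnt)
Step 2: cell (2,0)='T' (+8 fires, +5 burnt)
Step 3: cell (2,0)='F' (+4 fires, +8 burnt)
  -> target ignites at step 3
Step 4: cell (2,0)='.' (+2 fires, +4 burnt)
Step 5: cell (2,0)='.' (+2 fires, +2 burnt)
Step 6: cell (2,0)='.' (+0 fires, +2 burnt)
  fire out at step 6

3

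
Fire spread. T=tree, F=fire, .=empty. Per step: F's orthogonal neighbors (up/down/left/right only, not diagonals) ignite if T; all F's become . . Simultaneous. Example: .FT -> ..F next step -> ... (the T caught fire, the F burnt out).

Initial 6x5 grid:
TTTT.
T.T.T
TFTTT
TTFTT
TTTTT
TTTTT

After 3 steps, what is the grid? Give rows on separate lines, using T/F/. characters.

Step 1: 5 trees catch fire, 2 burn out
  TTTT.
  T.T.T
  F.FTT
  TF.FT
  TTFTT
  TTTTT
Step 2: 8 trees catch fire, 5 burn out
  TTTT.
  F.F.T
  ...FT
  F...F
  TF.FT
  TTFTT
Step 3: 7 trees catch fire, 8 burn out
  FTFT.
  ....T
  ....F
  .....
  F...F
  TF.FT

FTFT.
....T
....F
.....
F...F
TF.FT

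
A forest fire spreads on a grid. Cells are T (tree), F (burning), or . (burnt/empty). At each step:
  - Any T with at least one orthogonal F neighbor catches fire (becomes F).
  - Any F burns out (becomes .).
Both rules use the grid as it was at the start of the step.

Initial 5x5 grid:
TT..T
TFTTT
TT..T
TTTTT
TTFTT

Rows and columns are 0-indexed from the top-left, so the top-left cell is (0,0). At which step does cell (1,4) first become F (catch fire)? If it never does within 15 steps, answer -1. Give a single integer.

Step 1: cell (1,4)='T' (+7 fires, +2 burnt)
Step 2: cell (1,4)='T' (+7 fires, +7 burnt)
Step 3: cell (1,4)='F' (+3 fires, +7 burnt)
  -> target ignites at step 3
Step 4: cell (1,4)='.' (+2 fires, +3 burnt)
Step 5: cell (1,4)='.' (+0 fires, +2 burnt)
  fire out at step 5

3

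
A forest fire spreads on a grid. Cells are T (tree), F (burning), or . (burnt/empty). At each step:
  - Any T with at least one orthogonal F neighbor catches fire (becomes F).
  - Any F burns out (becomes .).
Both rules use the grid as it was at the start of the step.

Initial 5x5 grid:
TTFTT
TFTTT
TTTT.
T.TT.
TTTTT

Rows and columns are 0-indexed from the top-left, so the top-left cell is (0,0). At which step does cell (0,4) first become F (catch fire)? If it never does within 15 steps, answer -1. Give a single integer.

Step 1: cell (0,4)='T' (+5 fires, +2 burnt)
Step 2: cell (0,4)='F' (+5 fires, +5 burnt)
  -> target ignites at step 2
Step 3: cell (0,4)='.' (+4 fires, +5 burnt)
Step 4: cell (0,4)='.' (+3 fires, +4 burnt)
Step 5: cell (0,4)='.' (+2 fires, +3 burnt)
Step 6: cell (0,4)='.' (+1 fires, +2 burnt)
Step 7: cell (0,4)='.' (+0 fires, +1 burnt)
  fire out at step 7

2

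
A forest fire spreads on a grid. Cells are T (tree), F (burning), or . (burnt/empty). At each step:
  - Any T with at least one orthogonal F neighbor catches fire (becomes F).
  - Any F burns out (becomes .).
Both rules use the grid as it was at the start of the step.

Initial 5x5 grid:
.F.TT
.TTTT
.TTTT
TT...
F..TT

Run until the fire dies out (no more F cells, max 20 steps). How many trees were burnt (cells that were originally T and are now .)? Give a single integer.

Answer: 12

Derivation:
Step 1: +2 fires, +2 burnt (F count now 2)
Step 2: +3 fires, +2 burnt (F count now 3)
Step 3: +2 fires, +3 burnt (F count now 2)
Step 4: +3 fires, +2 burnt (F count now 3)
Step 5: +2 fires, +3 burnt (F count now 2)
Step 6: +0 fires, +2 burnt (F count now 0)
Fire out after step 6
Initially T: 14, now '.': 23
Total burnt (originally-T cells now '.'): 12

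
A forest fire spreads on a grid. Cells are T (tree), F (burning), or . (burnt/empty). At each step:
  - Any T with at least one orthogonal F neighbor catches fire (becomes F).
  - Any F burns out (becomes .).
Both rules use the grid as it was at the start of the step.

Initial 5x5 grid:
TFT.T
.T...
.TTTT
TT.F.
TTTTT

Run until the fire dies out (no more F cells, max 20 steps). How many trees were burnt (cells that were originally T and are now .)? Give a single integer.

Answer: 14

Derivation:
Step 1: +5 fires, +2 burnt (F count now 5)
Step 2: +5 fires, +5 burnt (F count now 5)
Step 3: +2 fires, +5 burnt (F count now 2)
Step 4: +2 fires, +2 burnt (F count now 2)
Step 5: +0 fires, +2 burnt (F count now 0)
Fire out after step 5
Initially T: 15, now '.': 24
Total burnt (originally-T cells now '.'): 14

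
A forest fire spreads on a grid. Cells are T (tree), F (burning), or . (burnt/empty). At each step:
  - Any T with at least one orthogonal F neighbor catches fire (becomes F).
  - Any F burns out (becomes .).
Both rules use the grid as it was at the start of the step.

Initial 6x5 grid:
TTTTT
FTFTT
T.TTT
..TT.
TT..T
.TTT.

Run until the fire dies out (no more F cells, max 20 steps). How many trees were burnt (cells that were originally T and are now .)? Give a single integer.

Step 1: +6 fires, +2 burnt (F count now 6)
Step 2: +5 fires, +6 burnt (F count now 5)
Step 3: +3 fires, +5 burnt (F count now 3)
Step 4: +0 fires, +3 burnt (F count now 0)
Fire out after step 4
Initially T: 20, now '.': 24
Total burnt (originally-T cells now '.'): 14

Answer: 14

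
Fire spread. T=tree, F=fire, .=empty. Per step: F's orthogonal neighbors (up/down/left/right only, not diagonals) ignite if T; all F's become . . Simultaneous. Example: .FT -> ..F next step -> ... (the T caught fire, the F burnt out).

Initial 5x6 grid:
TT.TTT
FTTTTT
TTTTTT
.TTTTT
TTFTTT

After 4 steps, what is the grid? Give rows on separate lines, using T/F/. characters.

Step 1: 6 trees catch fire, 2 burn out
  FT.TTT
  .FTTTT
  FTTTTT
  .TFTTT
  TF.FTT
Step 2: 8 trees catch fire, 6 burn out
  .F.TTT
  ..FTTT
  .FFTTT
  .F.FTT
  F...FT
Step 3: 4 trees catch fire, 8 burn out
  ...TTT
  ...FTT
  ...FTT
  ....FT
  .....F
Step 4: 4 trees catch fire, 4 burn out
  ...FTT
  ....FT
  ....FT
  .....F
  ......

...FTT
....FT
....FT
.....F
......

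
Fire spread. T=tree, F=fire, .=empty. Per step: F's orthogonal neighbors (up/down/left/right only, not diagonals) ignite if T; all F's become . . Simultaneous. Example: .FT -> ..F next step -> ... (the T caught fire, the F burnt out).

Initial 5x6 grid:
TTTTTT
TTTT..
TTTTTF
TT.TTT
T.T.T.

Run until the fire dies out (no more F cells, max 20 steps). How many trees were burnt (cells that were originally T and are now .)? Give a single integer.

Answer: 22

Derivation:
Step 1: +2 fires, +1 burnt (F count now 2)
Step 2: +2 fires, +2 burnt (F count now 2)
Step 3: +4 fires, +2 burnt (F count now 4)
Step 4: +3 fires, +4 burnt (F count now 3)
Step 5: +5 fires, +3 burnt (F count now 5)
Step 6: +4 fires, +5 burnt (F count now 4)
Step 7: +2 fires, +4 burnt (F count now 2)
Step 8: +0 fires, +2 burnt (F count now 0)
Fire out after step 8
Initially T: 23, now '.': 29
Total burnt (originally-T cells now '.'): 22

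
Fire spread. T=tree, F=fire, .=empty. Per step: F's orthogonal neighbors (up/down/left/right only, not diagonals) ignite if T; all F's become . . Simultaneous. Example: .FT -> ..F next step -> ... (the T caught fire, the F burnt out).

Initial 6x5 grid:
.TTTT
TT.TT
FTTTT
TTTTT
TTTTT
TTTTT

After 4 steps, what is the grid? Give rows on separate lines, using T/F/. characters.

Step 1: 3 trees catch fire, 1 burn out
  .TTTT
  FT.TT
  .FTTT
  FTTTT
  TTTTT
  TTTTT
Step 2: 4 trees catch fire, 3 burn out
  .TTTT
  .F.TT
  ..FTT
  .FTTT
  FTTTT
  TTTTT
Step 3: 5 trees catch fire, 4 burn out
  .FTTT
  ...TT
  ...FT
  ..FTT
  .FTTT
  FTTTT
Step 4: 6 trees catch fire, 5 burn out
  ..FTT
  ...FT
  ....F
  ...FT
  ..FTT
  .FTTT

..FTT
...FT
....F
...FT
..FTT
.FTTT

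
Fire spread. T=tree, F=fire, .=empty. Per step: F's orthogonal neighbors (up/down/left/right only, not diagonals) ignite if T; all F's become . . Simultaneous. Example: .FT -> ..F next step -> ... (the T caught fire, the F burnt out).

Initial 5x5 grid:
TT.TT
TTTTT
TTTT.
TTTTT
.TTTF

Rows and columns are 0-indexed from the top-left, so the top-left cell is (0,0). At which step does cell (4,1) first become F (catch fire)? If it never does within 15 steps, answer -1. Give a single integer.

Step 1: cell (4,1)='T' (+2 fires, +1 burnt)
Step 2: cell (4,1)='T' (+2 fires, +2 burnt)
Step 3: cell (4,1)='F' (+3 fires, +2 burnt)
  -> target ignites at step 3
Step 4: cell (4,1)='.' (+3 fires, +3 burnt)
Step 5: cell (4,1)='.' (+5 fires, +3 burnt)
Step 6: cell (4,1)='.' (+3 fires, +5 burnt)
Step 7: cell (4,1)='.' (+2 fires, +3 burnt)
Step 8: cell (4,1)='.' (+1 fires, +2 burnt)
Step 9: cell (4,1)='.' (+0 fires, +1 burnt)
  fire out at step 9

3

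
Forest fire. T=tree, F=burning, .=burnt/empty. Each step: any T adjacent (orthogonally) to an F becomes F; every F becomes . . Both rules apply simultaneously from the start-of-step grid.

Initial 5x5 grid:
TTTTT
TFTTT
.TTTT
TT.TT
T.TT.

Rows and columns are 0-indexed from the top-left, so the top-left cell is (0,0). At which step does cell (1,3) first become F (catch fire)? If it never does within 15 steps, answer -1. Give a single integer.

Step 1: cell (1,3)='T' (+4 fires, +1 burnt)
Step 2: cell (1,3)='F' (+5 fires, +4 burnt)
  -> target ignites at step 2
Step 3: cell (1,3)='.' (+4 fires, +5 burnt)
Step 4: cell (1,3)='.' (+4 fires, +4 burnt)
Step 5: cell (1,3)='.' (+2 fires, +4 burnt)
Step 6: cell (1,3)='.' (+1 fires, +2 burnt)
Step 7: cell (1,3)='.' (+0 fires, +1 burnt)
  fire out at step 7

2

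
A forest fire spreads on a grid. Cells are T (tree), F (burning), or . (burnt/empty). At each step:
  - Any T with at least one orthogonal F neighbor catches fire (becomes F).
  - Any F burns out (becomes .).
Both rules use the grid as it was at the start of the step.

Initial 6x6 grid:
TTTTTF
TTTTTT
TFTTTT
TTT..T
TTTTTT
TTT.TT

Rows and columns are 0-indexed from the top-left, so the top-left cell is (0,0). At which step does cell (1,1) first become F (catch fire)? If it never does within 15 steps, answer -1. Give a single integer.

Step 1: cell (1,1)='F' (+6 fires, +2 burnt)
  -> target ignites at step 1
Step 2: cell (1,1)='.' (+10 fires, +6 burnt)
Step 3: cell (1,1)='.' (+8 fires, +10 burnt)
Step 4: cell (1,1)='.' (+4 fires, +8 burnt)
Step 5: cell (1,1)='.' (+2 fires, +4 burnt)
Step 6: cell (1,1)='.' (+1 fires, +2 burnt)
Step 7: cell (1,1)='.' (+0 fires, +1 burnt)
  fire out at step 7

1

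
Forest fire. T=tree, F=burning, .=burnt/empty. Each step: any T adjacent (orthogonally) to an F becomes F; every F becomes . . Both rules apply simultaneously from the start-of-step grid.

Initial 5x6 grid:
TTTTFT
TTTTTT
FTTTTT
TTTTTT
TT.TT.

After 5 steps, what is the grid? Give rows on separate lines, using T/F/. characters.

Step 1: 6 trees catch fire, 2 burn out
  TTTF.F
  FTTTFT
  .FTTTT
  FTTTTT
  TT.TT.
Step 2: 9 trees catch fire, 6 burn out
  FTF...
  .FTF.F
  ..FTFT
  .FTTTT
  FT.TT.
Step 3: 7 trees catch fire, 9 burn out
  .F....
  ..F...
  ...F.F
  ..FTFT
  .F.TT.
Step 4: 3 trees catch fire, 7 burn out
  ......
  ......
  ......
  ...F.F
  ...TF.
Step 5: 1 trees catch fire, 3 burn out
  ......
  ......
  ......
  ......
  ...F..

......
......
......
......
...F..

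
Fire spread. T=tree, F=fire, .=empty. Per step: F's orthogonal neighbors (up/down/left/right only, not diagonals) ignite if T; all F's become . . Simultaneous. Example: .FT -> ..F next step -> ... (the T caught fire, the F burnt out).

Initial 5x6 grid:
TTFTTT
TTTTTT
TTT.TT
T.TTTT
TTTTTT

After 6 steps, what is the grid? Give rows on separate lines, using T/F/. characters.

Step 1: 3 trees catch fire, 1 burn out
  TF.FTT
  TTFTTT
  TTT.TT
  T.TTTT
  TTTTTT
Step 2: 5 trees catch fire, 3 burn out
  F...FT
  TF.FTT
  TTF.TT
  T.TTTT
  TTTTTT
Step 3: 5 trees catch fire, 5 burn out
  .....F
  F...FT
  TF..TT
  T.FTTT
  TTTTTT
Step 4: 5 trees catch fire, 5 burn out
  ......
  .....F
  F...FT
  T..FTT
  TTFTTT
Step 5: 5 trees catch fire, 5 burn out
  ......
  ......
  .....F
  F...FT
  TF.FTT
Step 6: 3 trees catch fire, 5 burn out
  ......
  ......
  ......
  .....F
  F...FT

......
......
......
.....F
F...FT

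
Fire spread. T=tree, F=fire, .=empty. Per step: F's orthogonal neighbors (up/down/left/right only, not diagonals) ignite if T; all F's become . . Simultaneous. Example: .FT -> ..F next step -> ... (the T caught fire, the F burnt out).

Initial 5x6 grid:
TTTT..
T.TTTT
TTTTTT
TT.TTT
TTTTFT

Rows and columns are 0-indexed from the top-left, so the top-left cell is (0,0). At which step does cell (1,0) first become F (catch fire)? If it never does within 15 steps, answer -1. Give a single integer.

Step 1: cell (1,0)='T' (+3 fires, +1 burnt)
Step 2: cell (1,0)='T' (+4 fires, +3 burnt)
Step 3: cell (1,0)='T' (+4 fires, +4 burnt)
Step 4: cell (1,0)='T' (+5 fires, +4 burnt)
Step 5: cell (1,0)='T' (+4 fires, +5 burnt)
Step 6: cell (1,0)='T' (+2 fires, +4 burnt)
Step 7: cell (1,0)='F' (+2 fires, +2 burnt)
  -> target ignites at step 7
Step 8: cell (1,0)='.' (+1 fires, +2 burnt)
Step 9: cell (1,0)='.' (+0 fires, +1 burnt)
  fire out at step 9

7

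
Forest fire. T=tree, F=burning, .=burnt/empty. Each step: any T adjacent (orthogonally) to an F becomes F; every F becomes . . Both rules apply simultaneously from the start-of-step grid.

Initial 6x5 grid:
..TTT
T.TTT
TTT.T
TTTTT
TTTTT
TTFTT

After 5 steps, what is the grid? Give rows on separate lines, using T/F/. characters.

Step 1: 3 trees catch fire, 1 burn out
  ..TTT
  T.TTT
  TTT.T
  TTTTT
  TTFTT
  TF.FT
Step 2: 5 trees catch fire, 3 burn out
  ..TTT
  T.TTT
  TTT.T
  TTFTT
  TF.FT
  F...F
Step 3: 5 trees catch fire, 5 burn out
  ..TTT
  T.TTT
  TTF.T
  TF.FT
  F...F
  .....
Step 4: 4 trees catch fire, 5 burn out
  ..TTT
  T.FTT
  TF..T
  F...F
  .....
  .....
Step 5: 4 trees catch fire, 4 burn out
  ..FTT
  T..FT
  F...F
  .....
  .....
  .....

..FTT
T..FT
F...F
.....
.....
.....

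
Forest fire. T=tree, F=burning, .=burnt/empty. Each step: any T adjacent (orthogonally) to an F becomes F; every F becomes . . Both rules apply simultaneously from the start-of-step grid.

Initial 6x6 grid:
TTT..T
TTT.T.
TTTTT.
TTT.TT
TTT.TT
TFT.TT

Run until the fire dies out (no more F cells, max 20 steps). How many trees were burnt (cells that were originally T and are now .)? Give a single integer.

Answer: 26

Derivation:
Step 1: +3 fires, +1 burnt (F count now 3)
Step 2: +3 fires, +3 burnt (F count now 3)
Step 3: +3 fires, +3 burnt (F count now 3)
Step 4: +3 fires, +3 burnt (F count now 3)
Step 5: +4 fires, +3 burnt (F count now 4)
Step 6: +3 fires, +4 burnt (F count now 3)
Step 7: +2 fires, +3 burnt (F count now 2)
Step 8: +2 fires, +2 burnt (F count now 2)
Step 9: +2 fires, +2 burnt (F count now 2)
Step 10: +1 fires, +2 burnt (F count now 1)
Step 11: +0 fires, +1 burnt (F count now 0)
Fire out after step 11
Initially T: 27, now '.': 35
Total burnt (originally-T cells now '.'): 26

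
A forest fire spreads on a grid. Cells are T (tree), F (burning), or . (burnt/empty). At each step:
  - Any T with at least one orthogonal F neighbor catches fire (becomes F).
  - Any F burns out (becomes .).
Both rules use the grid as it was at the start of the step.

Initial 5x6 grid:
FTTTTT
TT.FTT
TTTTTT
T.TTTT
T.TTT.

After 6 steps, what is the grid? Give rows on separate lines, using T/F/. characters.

Step 1: 5 trees catch fire, 2 burn out
  .FTFTT
  FT..FT
  TTTFTT
  T.TTTT
  T.TTT.
Step 2: 8 trees catch fire, 5 burn out
  ..F.FT
  .F...F
  FTF.FT
  T.TFTT
  T.TTT.
Step 3: 7 trees catch fire, 8 burn out
  .....F
  ......
  .F...F
  F.F.FT
  T.TFT.
Step 4: 4 trees catch fire, 7 burn out
  ......
  ......
  ......
  .....F
  F.F.F.
Step 5: 0 trees catch fire, 4 burn out
  ......
  ......
  ......
  ......
  ......
Step 6: 0 trees catch fire, 0 burn out
  ......
  ......
  ......
  ......
  ......

......
......
......
......
......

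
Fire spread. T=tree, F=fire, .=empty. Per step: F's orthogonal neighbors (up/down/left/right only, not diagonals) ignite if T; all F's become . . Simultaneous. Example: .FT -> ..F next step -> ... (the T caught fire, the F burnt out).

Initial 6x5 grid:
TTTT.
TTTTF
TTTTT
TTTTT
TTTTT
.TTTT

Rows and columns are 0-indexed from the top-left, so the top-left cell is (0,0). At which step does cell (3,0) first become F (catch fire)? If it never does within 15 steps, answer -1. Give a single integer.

Step 1: cell (3,0)='T' (+2 fires, +1 burnt)
Step 2: cell (3,0)='T' (+4 fires, +2 burnt)
Step 3: cell (3,0)='T' (+5 fires, +4 burnt)
Step 4: cell (3,0)='T' (+6 fires, +5 burnt)
Step 5: cell (3,0)='T' (+5 fires, +6 burnt)
Step 6: cell (3,0)='F' (+3 fires, +5 burnt)
  -> target ignites at step 6
Step 7: cell (3,0)='.' (+2 fires, +3 burnt)
Step 8: cell (3,0)='.' (+0 fires, +2 burnt)
  fire out at step 8

6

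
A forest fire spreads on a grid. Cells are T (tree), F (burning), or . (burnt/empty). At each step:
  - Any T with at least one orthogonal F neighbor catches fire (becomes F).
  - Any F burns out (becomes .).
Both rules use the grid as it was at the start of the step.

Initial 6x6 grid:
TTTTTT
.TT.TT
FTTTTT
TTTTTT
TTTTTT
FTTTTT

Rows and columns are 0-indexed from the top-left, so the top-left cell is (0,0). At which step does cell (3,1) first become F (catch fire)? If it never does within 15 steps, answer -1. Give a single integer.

Step 1: cell (3,1)='T' (+4 fires, +2 burnt)
Step 2: cell (3,1)='F' (+5 fires, +4 burnt)
  -> target ignites at step 2
Step 3: cell (3,1)='.' (+6 fires, +5 burnt)
Step 4: cell (3,1)='.' (+6 fires, +6 burnt)
Step 5: cell (3,1)='.' (+6 fires, +6 burnt)
Step 6: cell (3,1)='.' (+4 fires, +6 burnt)
Step 7: cell (3,1)='.' (+1 fires, +4 burnt)
Step 8: cell (3,1)='.' (+0 fires, +1 burnt)
  fire out at step 8

2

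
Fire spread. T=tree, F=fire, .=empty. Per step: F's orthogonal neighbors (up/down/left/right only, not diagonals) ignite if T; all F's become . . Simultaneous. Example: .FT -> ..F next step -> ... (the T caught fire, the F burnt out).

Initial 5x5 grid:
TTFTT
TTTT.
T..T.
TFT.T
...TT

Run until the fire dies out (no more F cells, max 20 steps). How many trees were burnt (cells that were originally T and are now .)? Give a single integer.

Step 1: +5 fires, +2 burnt (F count now 5)
Step 2: +5 fires, +5 burnt (F count now 5)
Step 3: +2 fires, +5 burnt (F count now 2)
Step 4: +0 fires, +2 burnt (F count now 0)
Fire out after step 4
Initially T: 15, now '.': 22
Total burnt (originally-T cells now '.'): 12

Answer: 12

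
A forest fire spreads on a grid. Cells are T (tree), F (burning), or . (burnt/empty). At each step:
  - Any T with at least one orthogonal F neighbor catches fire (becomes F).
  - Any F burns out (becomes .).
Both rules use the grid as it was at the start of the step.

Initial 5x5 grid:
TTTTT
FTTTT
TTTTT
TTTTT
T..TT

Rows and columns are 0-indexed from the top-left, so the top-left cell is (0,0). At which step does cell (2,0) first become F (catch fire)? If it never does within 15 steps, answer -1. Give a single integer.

Step 1: cell (2,0)='F' (+3 fires, +1 burnt)
  -> target ignites at step 1
Step 2: cell (2,0)='.' (+4 fires, +3 burnt)
Step 3: cell (2,0)='.' (+5 fires, +4 burnt)
Step 4: cell (2,0)='.' (+4 fires, +5 burnt)
Step 5: cell (2,0)='.' (+3 fires, +4 burnt)
Step 6: cell (2,0)='.' (+2 fires, +3 burnt)
Step 7: cell (2,0)='.' (+1 fires, +2 burnt)
Step 8: cell (2,0)='.' (+0 fires, +1 burnt)
  fire out at step 8

1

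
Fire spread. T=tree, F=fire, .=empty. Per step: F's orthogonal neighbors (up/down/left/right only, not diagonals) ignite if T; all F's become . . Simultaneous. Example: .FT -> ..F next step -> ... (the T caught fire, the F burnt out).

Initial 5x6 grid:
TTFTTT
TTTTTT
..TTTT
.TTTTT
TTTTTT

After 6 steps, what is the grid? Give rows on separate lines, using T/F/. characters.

Step 1: 3 trees catch fire, 1 burn out
  TF.FTT
  TTFTTT
  ..TTTT
  .TTTTT
  TTTTTT
Step 2: 5 trees catch fire, 3 burn out
  F...FT
  TF.FTT
  ..FTTT
  .TTTTT
  TTTTTT
Step 3: 5 trees catch fire, 5 burn out
  .....F
  F...FT
  ...FTT
  .TFTTT
  TTTTTT
Step 4: 5 trees catch fire, 5 burn out
  ......
  .....F
  ....FT
  .F.FTT
  TTFTTT
Step 5: 4 trees catch fire, 5 burn out
  ......
  ......
  .....F
  ....FT
  TF.FTT
Step 6: 3 trees catch fire, 4 burn out
  ......
  ......
  ......
  .....F
  F...FT

......
......
......
.....F
F...FT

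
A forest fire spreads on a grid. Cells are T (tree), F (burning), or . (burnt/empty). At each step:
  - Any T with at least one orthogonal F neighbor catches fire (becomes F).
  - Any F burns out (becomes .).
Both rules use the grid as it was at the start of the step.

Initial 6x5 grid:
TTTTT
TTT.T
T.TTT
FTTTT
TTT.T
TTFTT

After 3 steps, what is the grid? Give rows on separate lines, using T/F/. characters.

Step 1: 6 trees catch fire, 2 burn out
  TTTTT
  TTT.T
  F.TTT
  .FTTT
  FTF.T
  TF.FT
Step 2: 5 trees catch fire, 6 burn out
  TTTTT
  FTT.T
  ..TTT
  ..FTT
  .F..T
  F...F
Step 3: 5 trees catch fire, 5 burn out
  FTTTT
  .FT.T
  ..FTT
  ...FT
  ....F
  .....

FTTTT
.FT.T
..FTT
...FT
....F
.....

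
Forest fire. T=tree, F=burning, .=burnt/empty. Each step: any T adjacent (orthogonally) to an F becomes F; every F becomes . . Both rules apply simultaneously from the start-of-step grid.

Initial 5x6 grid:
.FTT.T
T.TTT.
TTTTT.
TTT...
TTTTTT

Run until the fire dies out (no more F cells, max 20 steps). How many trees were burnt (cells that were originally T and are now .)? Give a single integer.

Step 1: +1 fires, +1 burnt (F count now 1)
Step 2: +2 fires, +1 burnt (F count now 2)
Step 3: +2 fires, +2 burnt (F count now 2)
Step 4: +4 fires, +2 burnt (F count now 4)
Step 5: +4 fires, +4 burnt (F count now 4)
Step 6: +4 fires, +4 burnt (F count now 4)
Step 7: +2 fires, +4 burnt (F count now 2)
Step 8: +1 fires, +2 burnt (F count now 1)
Step 9: +0 fires, +1 burnt (F count now 0)
Fire out after step 9
Initially T: 21, now '.': 29
Total burnt (originally-T cells now '.'): 20

Answer: 20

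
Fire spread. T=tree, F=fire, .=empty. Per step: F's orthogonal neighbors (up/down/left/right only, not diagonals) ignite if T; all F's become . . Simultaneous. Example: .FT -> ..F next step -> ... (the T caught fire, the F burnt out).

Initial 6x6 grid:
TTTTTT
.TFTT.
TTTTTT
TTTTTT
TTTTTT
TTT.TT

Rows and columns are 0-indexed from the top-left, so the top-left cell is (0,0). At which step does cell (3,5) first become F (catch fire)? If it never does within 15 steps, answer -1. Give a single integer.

Step 1: cell (3,5)='T' (+4 fires, +1 burnt)
Step 2: cell (3,5)='T' (+6 fires, +4 burnt)
Step 3: cell (3,5)='T' (+7 fires, +6 burnt)
Step 4: cell (3,5)='T' (+7 fires, +7 burnt)
Step 5: cell (3,5)='F' (+4 fires, +7 burnt)
  -> target ignites at step 5
Step 6: cell (3,5)='.' (+3 fires, +4 burnt)
Step 7: cell (3,5)='.' (+1 fires, +3 burnt)
Step 8: cell (3,5)='.' (+0 fires, +1 burnt)
  fire out at step 8

5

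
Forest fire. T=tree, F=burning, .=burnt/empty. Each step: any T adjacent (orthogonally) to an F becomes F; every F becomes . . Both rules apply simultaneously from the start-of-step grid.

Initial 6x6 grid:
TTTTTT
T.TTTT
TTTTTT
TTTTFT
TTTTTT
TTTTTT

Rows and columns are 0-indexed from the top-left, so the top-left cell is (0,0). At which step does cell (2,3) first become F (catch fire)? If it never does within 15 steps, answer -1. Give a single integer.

Step 1: cell (2,3)='T' (+4 fires, +1 burnt)
Step 2: cell (2,3)='F' (+7 fires, +4 burnt)
  -> target ignites at step 2
Step 3: cell (2,3)='.' (+8 fires, +7 burnt)
Step 4: cell (2,3)='.' (+7 fires, +8 burnt)
Step 5: cell (2,3)='.' (+4 fires, +7 burnt)
Step 6: cell (2,3)='.' (+3 fires, +4 burnt)
Step 7: cell (2,3)='.' (+1 fires, +3 burnt)
Step 8: cell (2,3)='.' (+0 fires, +1 burnt)
  fire out at step 8

2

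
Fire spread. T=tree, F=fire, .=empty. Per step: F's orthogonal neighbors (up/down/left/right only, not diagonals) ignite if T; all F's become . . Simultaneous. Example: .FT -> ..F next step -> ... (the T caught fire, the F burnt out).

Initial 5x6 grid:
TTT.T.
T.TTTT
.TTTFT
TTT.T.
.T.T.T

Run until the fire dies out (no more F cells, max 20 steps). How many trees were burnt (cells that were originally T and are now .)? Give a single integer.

Answer: 18

Derivation:
Step 1: +4 fires, +1 burnt (F count now 4)
Step 2: +4 fires, +4 burnt (F count now 4)
Step 3: +3 fires, +4 burnt (F count now 3)
Step 4: +2 fires, +3 burnt (F count now 2)
Step 5: +3 fires, +2 burnt (F count now 3)
Step 6: +1 fires, +3 burnt (F count now 1)
Step 7: +1 fires, +1 burnt (F count now 1)
Step 8: +0 fires, +1 burnt (F count now 0)
Fire out after step 8
Initially T: 20, now '.': 28
Total burnt (originally-T cells now '.'): 18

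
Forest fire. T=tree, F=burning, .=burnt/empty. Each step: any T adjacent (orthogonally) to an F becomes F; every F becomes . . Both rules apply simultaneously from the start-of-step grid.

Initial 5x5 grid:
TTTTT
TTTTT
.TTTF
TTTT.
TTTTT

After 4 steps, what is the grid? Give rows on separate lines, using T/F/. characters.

Step 1: 2 trees catch fire, 1 burn out
  TTTTT
  TTTTF
  .TTF.
  TTTT.
  TTTTT
Step 2: 4 trees catch fire, 2 burn out
  TTTTF
  TTTF.
  .TF..
  TTTF.
  TTTTT
Step 3: 5 trees catch fire, 4 burn out
  TTTF.
  TTF..
  .F...
  TTF..
  TTTFT
Step 4: 5 trees catch fire, 5 burn out
  TTF..
  TF...
  .....
  TF...
  TTF.F

TTF..
TF...
.....
TF...
TTF.F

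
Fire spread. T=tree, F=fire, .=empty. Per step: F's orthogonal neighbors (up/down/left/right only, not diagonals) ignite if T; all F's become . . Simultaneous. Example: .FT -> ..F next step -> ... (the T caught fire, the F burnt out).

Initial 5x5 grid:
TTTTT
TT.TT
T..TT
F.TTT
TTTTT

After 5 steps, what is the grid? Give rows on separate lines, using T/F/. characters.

Step 1: 2 trees catch fire, 1 burn out
  TTTTT
  TT.TT
  F..TT
  ..TTT
  FTTTT
Step 2: 2 trees catch fire, 2 burn out
  TTTTT
  FT.TT
  ...TT
  ..TTT
  .FTTT
Step 3: 3 trees catch fire, 2 burn out
  FTTTT
  .F.TT
  ...TT
  ..TTT
  ..FTT
Step 4: 3 trees catch fire, 3 burn out
  .FTTT
  ...TT
  ...TT
  ..FTT
  ...FT
Step 5: 3 trees catch fire, 3 burn out
  ..FTT
  ...TT
  ...TT
  ...FT
  ....F

..FTT
...TT
...TT
...FT
....F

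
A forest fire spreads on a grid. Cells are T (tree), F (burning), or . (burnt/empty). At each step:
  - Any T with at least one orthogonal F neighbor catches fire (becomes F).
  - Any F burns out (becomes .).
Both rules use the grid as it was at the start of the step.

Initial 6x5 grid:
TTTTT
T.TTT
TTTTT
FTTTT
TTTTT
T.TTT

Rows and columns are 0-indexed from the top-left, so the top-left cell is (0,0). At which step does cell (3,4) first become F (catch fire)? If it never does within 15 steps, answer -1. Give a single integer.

Step 1: cell (3,4)='T' (+3 fires, +1 burnt)
Step 2: cell (3,4)='T' (+5 fires, +3 burnt)
Step 3: cell (3,4)='T' (+4 fires, +5 burnt)
Step 4: cell (3,4)='F' (+6 fires, +4 burnt)
  -> target ignites at step 4
Step 5: cell (3,4)='.' (+5 fires, +6 burnt)
Step 6: cell (3,4)='.' (+3 fires, +5 burnt)
Step 7: cell (3,4)='.' (+1 fires, +3 burnt)
Step 8: cell (3,4)='.' (+0 fires, +1 burnt)
  fire out at step 8

4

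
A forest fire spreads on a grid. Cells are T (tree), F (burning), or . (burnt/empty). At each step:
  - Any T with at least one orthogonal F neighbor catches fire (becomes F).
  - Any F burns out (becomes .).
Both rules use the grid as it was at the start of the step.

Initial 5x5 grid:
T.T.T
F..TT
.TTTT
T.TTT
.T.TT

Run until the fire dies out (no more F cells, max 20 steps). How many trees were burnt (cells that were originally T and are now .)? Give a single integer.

Step 1: +1 fires, +1 burnt (F count now 1)
Step 2: +0 fires, +1 burnt (F count now 0)
Fire out after step 2
Initially T: 16, now '.': 10
Total burnt (originally-T cells now '.'): 1

Answer: 1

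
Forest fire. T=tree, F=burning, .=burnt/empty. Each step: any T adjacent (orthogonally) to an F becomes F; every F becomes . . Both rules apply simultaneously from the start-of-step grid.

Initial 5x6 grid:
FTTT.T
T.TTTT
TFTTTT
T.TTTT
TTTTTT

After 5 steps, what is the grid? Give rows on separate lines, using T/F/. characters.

Step 1: 4 trees catch fire, 2 burn out
  .FTT.T
  F.TTTT
  F.FTTT
  T.TTTT
  TTTTTT
Step 2: 5 trees catch fire, 4 burn out
  ..FT.T
  ..FTTT
  ...FTT
  F.FTTT
  TTTTTT
Step 3: 6 trees catch fire, 5 burn out
  ...F.T
  ...FTT
  ....FT
  ...FTT
  FTFTTT
Step 4: 5 trees catch fire, 6 burn out
  .....T
  ....FT
  .....F
  ....FT
  .F.FTT
Step 5: 3 trees catch fire, 5 burn out
  .....T
  .....F
  ......
  .....F
  ....FT

.....T
.....F
......
.....F
....FT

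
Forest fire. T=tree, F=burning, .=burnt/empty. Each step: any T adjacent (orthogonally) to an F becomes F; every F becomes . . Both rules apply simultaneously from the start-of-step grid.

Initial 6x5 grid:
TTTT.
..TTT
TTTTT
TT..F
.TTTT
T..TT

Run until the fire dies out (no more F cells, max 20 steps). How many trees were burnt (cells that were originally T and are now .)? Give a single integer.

Answer: 20

Derivation:
Step 1: +2 fires, +1 burnt (F count now 2)
Step 2: +4 fires, +2 burnt (F count now 4)
Step 3: +4 fires, +4 burnt (F count now 4)
Step 4: +4 fires, +4 burnt (F count now 4)
Step 5: +3 fires, +4 burnt (F count now 3)
Step 6: +2 fires, +3 burnt (F count now 2)
Step 7: +1 fires, +2 burnt (F count now 1)
Step 8: +0 fires, +1 burnt (F count now 0)
Fire out after step 8
Initially T: 21, now '.': 29
Total burnt (originally-T cells now '.'): 20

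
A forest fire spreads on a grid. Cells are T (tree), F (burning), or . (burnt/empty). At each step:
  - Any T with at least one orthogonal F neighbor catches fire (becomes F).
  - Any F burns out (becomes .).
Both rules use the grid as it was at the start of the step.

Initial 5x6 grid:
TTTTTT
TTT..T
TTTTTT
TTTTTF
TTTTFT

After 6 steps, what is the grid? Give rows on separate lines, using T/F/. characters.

Step 1: 4 trees catch fire, 2 burn out
  TTTTTT
  TTT..T
  TTTTTF
  TTTTF.
  TTTF.F
Step 2: 4 trees catch fire, 4 burn out
  TTTTTT
  TTT..F
  TTTTF.
  TTTF..
  TTF...
Step 3: 4 trees catch fire, 4 burn out
  TTTTTF
  TTT...
  TTTF..
  TTF...
  TF....
Step 4: 4 trees catch fire, 4 burn out
  TTTTF.
  TTT...
  TTF...
  TF....
  F.....
Step 5: 4 trees catch fire, 4 burn out
  TTTF..
  TTF...
  TF....
  F.....
  ......
Step 6: 3 trees catch fire, 4 burn out
  TTF...
  TF....
  F.....
  ......
  ......

TTF...
TF....
F.....
......
......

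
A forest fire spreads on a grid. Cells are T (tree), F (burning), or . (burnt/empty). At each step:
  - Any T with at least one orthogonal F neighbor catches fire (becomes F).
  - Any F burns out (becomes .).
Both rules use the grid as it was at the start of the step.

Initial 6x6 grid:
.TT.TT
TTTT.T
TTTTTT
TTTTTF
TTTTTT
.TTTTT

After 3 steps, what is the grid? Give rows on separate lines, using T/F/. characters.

Step 1: 3 trees catch fire, 1 burn out
  .TT.TT
  TTTT.T
  TTTTTF
  TTTTF.
  TTTTTF
  .TTTTT
Step 2: 5 trees catch fire, 3 burn out
  .TT.TT
  TTTT.F
  TTTTF.
  TTTF..
  TTTTF.
  .TTTTF
Step 3: 5 trees catch fire, 5 burn out
  .TT.TF
  TTTT..
  TTTF..
  TTF...
  TTTF..
  .TTTF.

.TT.TF
TTTT..
TTTF..
TTF...
TTTF..
.TTTF.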